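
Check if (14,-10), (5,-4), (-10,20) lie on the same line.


14*(-4-20) + 5*(20+ 10) - 10*(-10+ 4)
= -336 + 150 + 60 = -126

No, not collinear (determinant = -126)


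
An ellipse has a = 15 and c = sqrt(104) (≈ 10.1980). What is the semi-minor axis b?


b^2 = 15^2 - (sqrt(104))^2 = 225 - 104 = 121
b = sqrt(121) = 11

b = 11


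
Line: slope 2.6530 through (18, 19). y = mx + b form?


y - 19 = 2.6530(x - 18)
y = 2.6530x + 19 - 2.6530*18
y = 2.6530x - 28.7540

y = 2.6530x - 28.7540


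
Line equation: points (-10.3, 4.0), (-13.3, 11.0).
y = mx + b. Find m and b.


m = (7.0)/(-3.0) = -2.3333
b = y1 - m*x1 = 4.0 - (7.0*(-10.3))/(-3.0) = 4.0 - 24.0333 = -20.0333

y = -2.3333x - 20.0333


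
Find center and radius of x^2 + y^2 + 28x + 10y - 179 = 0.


h = -D/2 = -28/2 = -14
k = -E/2 = -10/2 = -5
r^2 = h^2 + k^2 - F = 196 + 25 + 179 = 400
r = 20

Center (-14, -5), radius = 20


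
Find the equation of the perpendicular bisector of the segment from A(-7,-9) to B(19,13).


Midpoint = (6, 2)
Slope of AB = dy/dx = 22/26 = 0.8462
Perp slope = -dx/dy = -26/22 = -1.1818
b = My - (perp slope)*Mx = 2 + (26*6)/22 = 2 + 7.0909 = 9.0909

y = -1.1818x + 9.0909


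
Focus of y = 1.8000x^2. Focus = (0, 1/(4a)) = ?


a = 1.8000
4a = 7.2000
focus = (0, 1/7.2000) = (0, 0.1389)

Focus = (0, 0.1389)


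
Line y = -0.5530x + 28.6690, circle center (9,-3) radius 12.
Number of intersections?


Substitute y = -0.5530x + 28.6690: (x-9)^2 + (-0.5530x+28.6690+ 3)^2 = 144
Expand to Ax^2 + Bx + C = 0, where b-k = 31.669
A = 1+m^2 = 1.305809
B = 2(m(b-k) - h) = 2(-0.5530*31.669 - 9) = -53.025914
C = h^2 + (b-k)^2 - r^2 = 81 + 1002.925561 - 144 = 939.925561
disc = B^2-4AC = 2811.7476 - 4909.4530 = -2097.7054
disc < 0

0 intersection points


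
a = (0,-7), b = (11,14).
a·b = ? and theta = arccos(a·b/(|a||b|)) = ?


a·b = 0*11 - 7*14 = 0 - 98 = -98
|a| = sqrt(0+49) = 7.0000
|b| = sqrt(121+196) = 17.8045
cos(theta) = -98/(sqrt(49)*sqrt(317)) = -98/sqrt(15533) = -0.786318
theta = arccos(-98/sqrt(15533)) = 141.8428 degrees

a·b = -98, theta = 141.8428 deg


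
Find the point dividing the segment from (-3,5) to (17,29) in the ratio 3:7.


Px = (3*17 + 7*(-3))/10 = 30/10 = 3.0000
Py = (3*29 + 7*5)/10 = 122/10 = 12.2000

P = (3.0000, 12.2000)


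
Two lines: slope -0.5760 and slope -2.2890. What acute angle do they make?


m1-m2 = 1.713
1+m1*m2 = 2.318464
tan(theta) = |1.713/2.318464| = 0.738851
theta = arctan(|1.713/2.318464|) = 36.4589 degrees (acute angle)

36.4589 degrees


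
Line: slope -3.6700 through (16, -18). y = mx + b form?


y + 18 = -3.6700(x - 16)
y = -3.6700x - 18 + 3.6700*16
y = -3.6700x + 40.7200

y = -3.6700x + 40.7200


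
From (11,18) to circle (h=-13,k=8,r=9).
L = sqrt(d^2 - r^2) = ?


d = sqrt((11+ 13)^2 + (18-8)^2) = sqrt(576+100) = 26.0000
L = sqrt(676.0000 - 81) = sqrt(595.0000) = 24.3926

24.3926


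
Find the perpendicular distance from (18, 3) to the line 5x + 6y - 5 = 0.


|5*18 + 6*3 - 5| = |103| = 103
sqrt(25 + 36) = sqrt(61) = 7.8102
d = 103/sqrt(61) = 13.1878

13.1878


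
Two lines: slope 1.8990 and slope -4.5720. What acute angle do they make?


m1-m2 = 6.471
1+m1*m2 = -7.682228
tan(theta) = |6.471/(-7.682228)| = 0.842334
theta = arctan(|6.471/(-7.682228)|) = 40.1086 degrees (acute angle)

40.1086 degrees


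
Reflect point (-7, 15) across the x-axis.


Reflection rule for x-axis: (x, -y)
(-7, 15) -> (-7, -15)

(-7, -15)


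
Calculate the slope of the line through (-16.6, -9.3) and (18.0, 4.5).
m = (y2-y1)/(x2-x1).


dy = 4.5 + 9.3 = 13.8
dx = 18.0 + 16.6 = 34.6
m = 13.8/34.6 = 0.3988

m = 0.3988


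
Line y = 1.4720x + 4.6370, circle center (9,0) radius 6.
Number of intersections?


Substitute y = 1.4720x + 4.6370: (x-9)^2 + (1.4720x+4.6370-0)^2 = 36
Expand to Ax^2 + Bx + C = 0, where b-k = 4.637
A = 1+m^2 = 3.166784
B = 2(m(b-k) - h) = 2(1.4720*4.637 - 9) = -4.348672
C = h^2 + (b-k)^2 - r^2 = 81 + 21.501769 - 36 = 66.501769
disc = B^2-4AC = 18.9109 - 842.3870 = -823.4761
disc < 0

0 intersection points


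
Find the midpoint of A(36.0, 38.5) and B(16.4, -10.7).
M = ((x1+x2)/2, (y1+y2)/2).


Mx = (36.0 + 16.4)/2 = 52.4/2 = 26.2000
My = (38.5 - 10.7)/2 = 27.8/2 = 13.9000

(26.2000, 13.9000)


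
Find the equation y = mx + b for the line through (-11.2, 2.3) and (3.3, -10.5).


m = (-12.8)/(14.5) = -0.8828
b = y1 - m*x1 = 2.3 - (-12.8*(-11.2))/(14.5) = 2.3 - 9.8869 = -7.5869

y = -0.8828x - 7.5869


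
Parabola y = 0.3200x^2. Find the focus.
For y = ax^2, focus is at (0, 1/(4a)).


a = 0.3200
4a = 1.2800
focus = (0, 1/1.2800) = (0, 0.7812)

Focus = (0, 0.7812)


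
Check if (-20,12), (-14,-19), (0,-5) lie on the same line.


-20*(-19+ 5) - 14*(-5-12) + 0*(12+ 19)
= 280 + 238 + 0 = 518

No, not collinear (determinant = 518)


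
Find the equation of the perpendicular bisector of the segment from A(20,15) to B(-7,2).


Midpoint = (6.5, 8.5)
Slope of AB = dy/dx = -13/(-27) = 0.4815
Perp slope = -dx/dy = -27/13 = -2.0769
b = My - (perp slope)*Mx = 8.5 + (-27*6.5)/(-13) = 8.5 + 13.5000 = 22.0000

y = -2.0769x + 22.0000


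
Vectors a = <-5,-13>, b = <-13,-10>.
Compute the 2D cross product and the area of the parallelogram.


cross = -5*(-10) + 13*(-13) = 50 - 169 = -119
Parallelogram area = |-119| = 119

cross = -119, parallelogram area = 119


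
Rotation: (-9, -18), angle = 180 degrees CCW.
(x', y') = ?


cos(180) = -1, sin(180) = 0
x' = -9*(-1) + 18*0 = 9
y' = -9*0 - 18*(-1) = 18

(9, 18)


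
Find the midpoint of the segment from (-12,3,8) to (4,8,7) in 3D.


Mx = (-12+4)/2 = -4.0000
My = (3+8)/2 = 5.5000
Mz = (8+7)/2 = 7.5000

M = (-4.0000, 5.5000, 7.5000)


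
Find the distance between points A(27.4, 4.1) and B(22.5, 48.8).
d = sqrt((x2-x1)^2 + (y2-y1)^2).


dx = 22.5 - 27.4 = -4.9
dy = 48.8 - 4.1 = 44.7
d = sqrt(24.01 + 1998.09) = sqrt(2022.1) = 44.9678

44.9678


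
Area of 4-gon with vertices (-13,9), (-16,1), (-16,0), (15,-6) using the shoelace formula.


sum(xi*y_{i+1}) = -13*1 - 16*0 - 16*(-6) + 15*9 = 218
sum(yi*x_{i+1}) = 9*(-16) + 1*(-16) + 0*15 - 6*(-13) = -82
Area = |218 + 82|/2 = 300/2 = 150.0000

150.0000 sq units


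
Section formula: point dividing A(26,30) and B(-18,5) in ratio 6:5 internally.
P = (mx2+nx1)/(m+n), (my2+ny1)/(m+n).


Px = (6*(-18) + 5*26)/11 = 22/11 = 2.0000
Py = (6*5 + 5*30)/11 = 180/11 = 16.3636

P = (2.0000, 16.3636)


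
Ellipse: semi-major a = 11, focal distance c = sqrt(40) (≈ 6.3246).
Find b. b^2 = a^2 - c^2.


b^2 = 11^2 - (sqrt(40))^2 = 121 - 40 = 81
b = sqrt(81) = 9

b = 9


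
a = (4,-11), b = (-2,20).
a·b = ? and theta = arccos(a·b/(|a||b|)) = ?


a·b = 4*(-2) - 11*20 = -8 - 220 = -228
|a| = sqrt(16+121) = 11.7047
|b| = sqrt(4+400) = 20.0998
cos(theta) = -228/(sqrt(137)*sqrt(404)) = -228/sqrt(55348) = -0.969134
theta = arccos(-228/sqrt(55348)) = 165.7275 degrees

a·b = -228, theta = 165.7275 deg


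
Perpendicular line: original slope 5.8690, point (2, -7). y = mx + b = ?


Perpendicular slope = -1/m1 = -1/5.8690 = -0.1704
b2 = y0 - m2*x0 = -7 + 2/5.8690 = -7 + 0.3408 = -6.6592

y = -0.1704x - 6.6592


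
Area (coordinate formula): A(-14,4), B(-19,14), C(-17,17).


-14*(14-17) = 42
-19*(17-4) = -247
-17*(4-14) = 170
sum = -35
Area = |-35|/2 = 17.5000

17.5000 sq units


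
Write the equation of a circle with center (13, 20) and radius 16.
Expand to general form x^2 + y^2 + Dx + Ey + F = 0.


(x-13)^2 + (y-20)^2 = 16^2
D = -2h = -26, E = -2k = -40
F = h^2+k^2-r^2 = 169+400-256 = 313

x^2 + y^2 - 26x - 40y + 313 = 0


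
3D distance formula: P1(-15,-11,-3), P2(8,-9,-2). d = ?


dx=23, dy=2, dz=1
d = sqrt(529+4+1) = sqrt(534) = 23.1084

23.1084


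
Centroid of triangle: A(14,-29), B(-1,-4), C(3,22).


Gx = (14- 1+3)/3 = 16/3 = 5.3333
Gy = (-29- 4+22)/3 = -11/3 = -3.6667

G = (5.3333, -3.6667)


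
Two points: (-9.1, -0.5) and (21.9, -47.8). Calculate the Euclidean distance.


dx = 21.9 + 9.1 = 31.0
dy = -47.8 + 0.5 = -47.3
d = sqrt(961.0 + 2237.29) = sqrt(3198.29) = 56.5534

56.5534


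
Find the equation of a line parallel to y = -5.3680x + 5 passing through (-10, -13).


Parallel lines have equal slopes.
m2 = -5.3680
b2 = -13 + 5.3680*(-10) = -66.6800

y = -5.3680x - 66.6800


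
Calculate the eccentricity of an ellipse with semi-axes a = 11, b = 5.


c = sqrt(121-25) = sqrt(96) = 9.7980
e = c/a = sqrt(96)/11 = 0.8907

e = 0.8907


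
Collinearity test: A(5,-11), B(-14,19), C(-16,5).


5*(19-5) - 14*(5+ 11) - 16*(-11-19)
= 70 - 224 + 480 = 326

No, not collinear (determinant = 326)


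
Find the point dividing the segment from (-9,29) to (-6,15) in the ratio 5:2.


Px = (5*(-6) + 2*(-9))/7 = -48/7 = -6.8571
Py = (5*15 + 2*29)/7 = 133/7 = 19.0000

P = (-6.8571, 19.0000)


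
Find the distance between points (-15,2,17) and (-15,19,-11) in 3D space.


dx=0, dy=17, dz=-28
d = sqrt(0+289+784) = sqrt(1073) = 32.7567

32.7567


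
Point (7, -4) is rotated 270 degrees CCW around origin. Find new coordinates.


cos(270) = 0, sin(270) = -1
x' = 7*0 + 4*(-1) = -4
y' = 7*(-1) - 4*0 = -7

(-4, -7)


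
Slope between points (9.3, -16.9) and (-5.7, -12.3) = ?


dy = -12.3 + 16.9 = 4.6
dx = -5.7 - 9.3 = -15.0
m = 4.6/(-15.0) = -0.3067

m = -0.3067


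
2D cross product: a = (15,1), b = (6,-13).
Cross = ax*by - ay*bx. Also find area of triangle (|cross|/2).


cross = 15*(-13) - 1*6 = -195 - 6 = -201
Triangle area = |-201|/2 = 201/2 = 100.5000

cross = -201, triangle area = 100.5000


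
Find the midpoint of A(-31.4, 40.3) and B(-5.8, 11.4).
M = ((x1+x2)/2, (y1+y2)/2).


Mx = (-31.4 - 5.8)/2 = -37.2/2 = -18.6000
My = (40.3 + 11.4)/2 = 51.7/2 = 25.8500

(-18.6000, 25.8500)


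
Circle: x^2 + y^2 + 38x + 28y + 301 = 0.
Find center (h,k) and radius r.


h = -D/2 = -38/2 = -19
k = -E/2 = -28/2 = -14
r^2 = h^2 + k^2 - F = 361 + 196 - 301 = 256
r = 16

Center (-19, -14), radius = 16


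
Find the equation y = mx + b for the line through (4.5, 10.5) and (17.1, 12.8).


m = (2.3)/(12.6) = 0.1825
b = y1 - m*x1 = 10.5 - (2.3*4.5)/(12.6) = 10.5 - 0.8214 = 9.6786

y = 0.1825x + 9.6786


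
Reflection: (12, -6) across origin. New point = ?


Reflection rule for origin: (-x, -y)
(12, -6) -> (-12, 6)

(-12, 6)


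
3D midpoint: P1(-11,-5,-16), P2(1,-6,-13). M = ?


Mx = (-11+1)/2 = -5.0000
My = (-5- 6)/2 = -5.5000
Mz = (-16- 13)/2 = -14.5000

M = (-5.0000, -5.5000, -14.5000)


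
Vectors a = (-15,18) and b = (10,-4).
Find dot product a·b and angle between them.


a·b = -15*10 + 18*(-4) = -150 - 72 = -222
|a| = sqrt(225+324) = 23.4307
|b| = sqrt(100+16) = 10.7703
cos(theta) = -222/(sqrt(549)*sqrt(116)) = -222/sqrt(63684) = -0.879707
theta = arccos(-222/sqrt(63684)) = 151.6070 degrees

a·b = -222, theta = 151.6070 deg


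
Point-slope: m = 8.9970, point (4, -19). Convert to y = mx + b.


y + 19 = 8.9970(x - 4)
y = 8.9970x - 19 - 8.9970*4
y = 8.9970x - 54.9880

y = 8.9970x - 54.9880


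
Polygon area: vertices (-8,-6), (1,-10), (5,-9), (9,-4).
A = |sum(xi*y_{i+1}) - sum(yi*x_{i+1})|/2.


sum(xi*y_{i+1}) = -8*(-10) + 1*(-9) + 5*(-4) + 9*(-6) = -3
sum(yi*x_{i+1}) = -6*1 - 10*5 - 9*9 - 4*(-8) = -105
Area = |-3 + 105|/2 = 102/2 = 51.0000

51.0000 sq units


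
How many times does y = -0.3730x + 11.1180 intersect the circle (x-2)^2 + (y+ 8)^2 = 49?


Substitute y = -0.3730x + 11.1180: (x-2)^2 + (-0.3730x+11.1180+ 8)^2 = 49
Expand to Ax^2 + Bx + C = 0, where b-k = 19.118
A = 1+m^2 = 1.139129
B = 2(m(b-k) - h) = 2(-0.3730*19.118 - 2) = -18.262028
C = h^2 + (b-k)^2 - r^2 = 4 + 365.497924 - 49 = 320.497924
disc = B^2-4AC = 333.5017 - 1460.3539 = -1126.8522
disc < 0

0 intersection points


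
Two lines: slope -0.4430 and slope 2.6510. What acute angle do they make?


m1-m2 = -3.094
1+m1*m2 = -0.174393
tan(theta) = |-3.094/(-0.174393)| = 17.741538
theta = arctan(|-3.094/(-0.174393)|) = 86.7739 degrees (acute angle)

86.7739 degrees


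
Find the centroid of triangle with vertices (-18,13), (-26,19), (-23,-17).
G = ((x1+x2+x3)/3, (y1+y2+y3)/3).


Gx = (-18- 26- 23)/3 = -67/3 = -22.3333
Gy = (13+19- 17)/3 = 15/3 = 5.0000

G = (-22.3333, 5.0000)


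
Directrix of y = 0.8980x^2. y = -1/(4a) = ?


a = 0.8980
1/(4a) = 0.2784
directrix: y = -0.2784 = -0.2784

y = -0.2784


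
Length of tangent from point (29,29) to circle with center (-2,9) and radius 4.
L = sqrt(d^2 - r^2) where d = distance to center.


d = sqrt((29+ 2)^2 + (29-9)^2) = sqrt(961+400) = 36.8917
L = sqrt(1361.0000 - 16) = sqrt(1345.0000) = 36.6742

36.6742


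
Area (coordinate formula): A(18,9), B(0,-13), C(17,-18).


18*(-13+ 18) = 90
0*(-18-9) = 0
17*(9+ 13) = 374
sum = 464
Area = |464|/2 = 232.0000

232.0000 sq units


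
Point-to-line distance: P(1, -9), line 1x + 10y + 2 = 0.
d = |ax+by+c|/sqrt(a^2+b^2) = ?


|1*1 + 10*(-9) + 2| = |-87| = 87
sqrt(1 + 100) = sqrt(101) = 10.0499
d = 87/sqrt(101) = 8.6568

8.6568


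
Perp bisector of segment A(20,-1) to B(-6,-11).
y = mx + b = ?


Midpoint = (7, -6)
Slope of AB = dy/dx = -10/(-26) = 0.3846
Perp slope = -dx/dy = -26/10 = -2.6000
b = My - (perp slope)*Mx = -6 + (-26*7)/(-10) = -6 + 18.2000 = 12.2000

y = -2.6000x + 12.2000


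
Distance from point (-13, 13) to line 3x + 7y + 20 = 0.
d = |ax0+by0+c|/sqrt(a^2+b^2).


|3*(-13) + 7*13 + 20| = |72| = 72
sqrt(9 + 49) = sqrt(58) = 7.6158
d = 72/sqrt(58) = 9.4541

9.4541


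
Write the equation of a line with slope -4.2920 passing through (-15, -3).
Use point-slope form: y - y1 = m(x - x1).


y + 3 = -4.2920(x + 15)
y = -4.2920x - 3 + 4.2920*(-15)
y = -4.2920x - 67.3800

y = -4.2920x - 67.3800


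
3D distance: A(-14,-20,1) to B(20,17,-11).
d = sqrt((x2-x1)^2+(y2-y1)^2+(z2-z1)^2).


dx=34, dy=37, dz=-12
d = sqrt(1156+1369+144) = sqrt(2669) = 51.6624

51.6624


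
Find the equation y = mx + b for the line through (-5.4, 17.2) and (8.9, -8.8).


m = (-26.0)/(14.3) = -1.8182
b = y1 - m*x1 = 17.2 - (-26.0*(-5.4))/(14.3) = 17.2 - 9.8182 = 7.3818

y = -1.8182x + 7.3818


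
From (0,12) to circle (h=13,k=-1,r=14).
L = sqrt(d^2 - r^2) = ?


d = sqrt((0-13)^2 + (12+ 1)^2) = sqrt(169+169) = 18.3848
L = sqrt(338.0000 - 196) = sqrt(142.0000) = 11.9164

11.9164


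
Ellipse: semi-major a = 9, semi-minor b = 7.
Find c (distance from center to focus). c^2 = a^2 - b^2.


c^2 = 9^2 - 7^2 = 81 - 49 = 32
c = sqrt(32) = 5.6569

c = 5.6569


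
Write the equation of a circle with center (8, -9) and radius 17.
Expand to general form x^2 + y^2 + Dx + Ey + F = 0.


(x-8)^2 + (y+ 9)^2 = 17^2
D = -2h = -16, E = -2k = 18
F = h^2+k^2-r^2 = 64+81-289 = -144

x^2 + y^2 - 16x + 18y - 144 = 0


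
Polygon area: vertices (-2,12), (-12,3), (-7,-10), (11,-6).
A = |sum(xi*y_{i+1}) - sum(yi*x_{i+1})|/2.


sum(xi*y_{i+1}) = -2*3 - 12*(-10) - 7*(-6) + 11*12 = 288
sum(yi*x_{i+1}) = 12*(-12) + 3*(-7) - 10*11 - 6*(-2) = -263
Area = |288 + 263|/2 = 551/2 = 275.5000

275.5000 sq units


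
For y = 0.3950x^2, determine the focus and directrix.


a = 0.3950
1/(4a) = 0.6329
Focus = (0, 0.6329)
Directrix: y = -0.6329

Focus = (0, 0.6329), Directrix: y = -0.6329


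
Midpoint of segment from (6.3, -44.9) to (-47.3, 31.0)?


Mx = (6.3 - 47.3)/2 = -41.0/2 = -20.5000
My = (-44.9 + 31.0)/2 = -13.9/2 = -6.9500

(-20.5000, -6.9500)


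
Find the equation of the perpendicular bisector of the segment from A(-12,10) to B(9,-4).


Midpoint = (-1.5, 3)
Slope of AB = dy/dx = -14/21 = -0.6667
Perp slope = -dx/dy = 21/14 = 1.5000
b = My - (perp slope)*Mx = 3 + (21*(-1.5))/(-14) = 3 + 2.2500 = 5.2500

y = 1.5000x + 5.2500


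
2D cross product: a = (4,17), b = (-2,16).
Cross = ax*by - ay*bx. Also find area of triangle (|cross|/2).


cross = 4*16 - 17*(-2) = 64 + 34 = 98
Triangle area = |98|/2 = 98/2 = 49.0000

cross = 98, triangle area = 49.0000


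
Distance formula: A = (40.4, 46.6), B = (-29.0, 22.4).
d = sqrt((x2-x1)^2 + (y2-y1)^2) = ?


dx = -29.0 - 40.4 = -69.4
dy = 22.4 - 46.6 = -24.2
d = sqrt(4816.36 + 585.64) = sqrt(5402) = 73.4983

73.4983


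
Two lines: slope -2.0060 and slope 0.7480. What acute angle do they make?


m1-m2 = -2.754
1+m1*m2 = -0.500488
tan(theta) = |-2.754/(-0.500488)| = 5.502629
theta = arctan(|-2.754/(-0.500488)|) = 79.7000 degrees (acute angle)

79.7000 degrees


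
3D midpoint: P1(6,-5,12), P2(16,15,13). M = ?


Mx = (6+16)/2 = 11.0000
My = (-5+15)/2 = 5.0000
Mz = (12+13)/2 = 12.5000

M = (11.0000, 5.0000, 12.5000)


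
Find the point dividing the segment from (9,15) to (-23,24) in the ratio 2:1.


Px = (2*(-23) + 1*9)/3 = -37/3 = -12.3333
Py = (2*24 + 1*15)/3 = 63/3 = 21.0000

P = (-12.3333, 21.0000)


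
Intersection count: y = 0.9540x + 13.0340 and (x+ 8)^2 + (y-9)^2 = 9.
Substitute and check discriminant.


Substitute y = 0.9540x + 13.0340: (x+ 8)^2 + (0.9540x+13.0340-9)^2 = 9
Expand to Ax^2 + Bx + C = 0, where b-k = 4.034
A = 1+m^2 = 1.910116
B = 2(m(b-k) - h) = 2(0.9540*4.034 + 8) = 23.696872
C = h^2 + (b-k)^2 - r^2 = 64 + 16.273156 - 9 = 71.273156
disc = B^2-4AC = 561.5417 - 544.5600 = 16.9817
disc > 0

2 intersection points


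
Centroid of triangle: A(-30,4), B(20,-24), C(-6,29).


Gx = (-30+20- 6)/3 = -16/3 = -5.3333
Gy = (4- 24+29)/3 = 9/3 = 3.0000

G = (-5.3333, 3.0000)


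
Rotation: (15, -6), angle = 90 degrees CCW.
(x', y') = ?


cos(90) = 0, sin(90) = 1
x' = 15*0 + 6*1 = 6
y' = 15*1 - 6*0 = 15

(6, 15)


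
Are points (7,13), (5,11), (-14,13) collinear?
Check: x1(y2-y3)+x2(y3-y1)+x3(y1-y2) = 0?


7*(11-13) + 5*(13-13) - 14*(13-11)
= -14 + 0 - 28 = -42

No, not collinear (determinant = -42)


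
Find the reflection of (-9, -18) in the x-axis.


Reflection rule for x-axis: (x, -y)
(-9, -18) -> (-9, 18)

(-9, 18)


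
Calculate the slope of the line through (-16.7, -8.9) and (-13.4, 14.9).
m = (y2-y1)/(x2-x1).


dy = 14.9 + 8.9 = 23.8
dx = -13.4 + 16.7 = 3.3
m = 23.8/3.3 = 7.2121

m = 7.2121


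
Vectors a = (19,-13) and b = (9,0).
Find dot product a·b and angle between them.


a·b = 19*9 - 13*0 = 171 + 0 = 171
|a| = sqrt(361+169) = 23.0217
|b| = sqrt(81+0) = 9.0000
cos(theta) = 171/(sqrt(530)*sqrt(81)) = 171/sqrt(42930) = 0.825307
theta = arccos(171/sqrt(42930)) = 34.3803 degrees

a·b = 171, theta = 34.3803 deg


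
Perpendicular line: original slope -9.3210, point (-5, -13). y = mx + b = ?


Perpendicular slope = -1/m1 = -1/(-9.3210) = 0.1073
b2 = y0 - m2*x0 = -13 - 5/(-9.3210) = -13 + 0.5364 = -12.4636

y = 0.1073x - 12.4636


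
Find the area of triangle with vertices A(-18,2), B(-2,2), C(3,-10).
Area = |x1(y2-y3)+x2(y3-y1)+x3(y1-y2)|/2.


-18*(2+ 10) = -216
-2*(-10-2) = 24
3*(2-2) = 0
sum = -192
Area = |-192|/2 = 96.0000

96.0000 sq units


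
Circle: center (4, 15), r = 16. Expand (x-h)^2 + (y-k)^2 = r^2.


(x-4)^2 + (y-15)^2 = 16^2
D = -2h = -8, E = -2k = -30
F = h^2+k^2-r^2 = 16+225-256 = -15

x^2 + y^2 - 8x - 30y - 15 = 0


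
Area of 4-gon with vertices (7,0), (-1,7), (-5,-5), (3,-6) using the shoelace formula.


sum(xi*y_{i+1}) = 7*7 - 1*(-5) - 5*(-6) + 3*0 = 84
sum(yi*x_{i+1}) = 0*(-1) + 7*(-5) - 5*3 - 6*7 = -92
Area = |84 + 92|/2 = 176/2 = 88.0000

88.0000 sq units


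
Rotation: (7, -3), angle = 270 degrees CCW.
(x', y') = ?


cos(270) = 0, sin(270) = -1
x' = 7*0 + 3*(-1) = -3
y' = 7*(-1) - 3*0 = -7

(-3, -7)


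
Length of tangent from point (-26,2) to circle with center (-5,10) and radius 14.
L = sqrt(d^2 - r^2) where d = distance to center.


d = sqrt((-26+ 5)^2 + (2-10)^2) = sqrt(441+64) = 22.4722
L = sqrt(505.0000 - 196) = sqrt(309.0000) = 17.5784

17.5784


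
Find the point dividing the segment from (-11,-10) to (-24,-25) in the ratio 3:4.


Px = (3*(-24) + 4*(-11))/7 = -116/7 = -16.5714
Py = (3*(-25) + 4*(-10))/7 = -115/7 = -16.4286

P = (-16.5714, -16.4286)


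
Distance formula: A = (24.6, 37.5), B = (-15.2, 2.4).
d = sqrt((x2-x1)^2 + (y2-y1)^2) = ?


dx = -15.2 - 24.6 = -39.8
dy = 2.4 - 37.5 = -35.1
d = sqrt(1584.04 + 1232.01) = sqrt(2816.05) = 53.0665

53.0665


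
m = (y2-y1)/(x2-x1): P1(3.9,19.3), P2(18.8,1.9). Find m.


dy = 1.9 - 19.3 = -17.4
dx = 18.8 - 3.9 = 14.9
m = -17.4/14.9 = -1.1678

m = -1.1678


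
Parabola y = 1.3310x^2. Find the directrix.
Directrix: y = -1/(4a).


a = 1.3310
1/(4a) = 0.1878
directrix: y = -0.1878 = -0.1878

y = -0.1878


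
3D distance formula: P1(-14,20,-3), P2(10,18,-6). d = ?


dx=24, dy=-2, dz=-3
d = sqrt(576+4+9) = sqrt(589) = 24.2693

24.2693


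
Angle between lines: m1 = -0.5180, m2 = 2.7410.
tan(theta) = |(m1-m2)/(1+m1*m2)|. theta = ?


m1-m2 = -3.259
1+m1*m2 = -0.419838
tan(theta) = |-3.259/(-0.419838)| = 7.762518
theta = arctan(|-3.259/(-0.419838)|) = 82.6593 degrees (acute angle)

82.6593 degrees


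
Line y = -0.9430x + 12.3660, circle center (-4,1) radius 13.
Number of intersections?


Substitute y = -0.9430x + 12.3660: (x+ 4)^2 + (-0.9430x+12.3660-1)^2 = 169
Expand to Ax^2 + Bx + C = 0, where b-k = 11.366
A = 1+m^2 = 1.889249
B = 2(m(b-k) - h) = 2(-0.9430*11.366 + 4) = -13.436276
C = h^2 + (b-k)^2 - r^2 = 16 + 129.185956 - 169 = -23.814044
disc = B^2-4AC = 180.5335 + 179.9626 = 360.4961
disc > 0

2 intersection points


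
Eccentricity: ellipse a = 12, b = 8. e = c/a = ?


c = sqrt(144-64) = sqrt(80) = 8.9443
e = c/a = sqrt(80)/12 = 0.7454

e = 0.7454


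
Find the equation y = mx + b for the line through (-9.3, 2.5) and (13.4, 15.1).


m = (12.6)/(22.7) = 0.5551
b = y1 - m*x1 = 2.5 - (12.6*(-9.3))/(22.7) = 2.5 + 5.1621 = 7.6621

y = 0.5551x + 7.6621


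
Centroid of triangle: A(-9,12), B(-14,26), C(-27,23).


Gx = (-9- 14- 27)/3 = -50/3 = -16.6667
Gy = (12+26+23)/3 = 61/3 = 20.3333

G = (-16.6667, 20.3333)


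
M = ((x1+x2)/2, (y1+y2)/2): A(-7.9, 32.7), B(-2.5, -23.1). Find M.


Mx = (-7.9 - 2.5)/2 = -10.4/2 = -5.2000
My = (32.7 - 23.1)/2 = 9.6/2 = 4.8000

(-5.2000, 4.8000)


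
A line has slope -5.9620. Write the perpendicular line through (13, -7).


Perpendicular slope = -1/m1 = -1/(-5.9620) = 0.1677
b2 = y0 - m2*x0 = -7 + 13/(-5.9620) = -7 - 2.1805 = -9.1805

y = 0.1677x - 9.1805


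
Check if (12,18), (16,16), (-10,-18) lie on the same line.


12*(16+ 18) + 16*(-18-18) - 10*(18-16)
= 408 - 576 - 20 = -188

No, not collinear (determinant = -188)


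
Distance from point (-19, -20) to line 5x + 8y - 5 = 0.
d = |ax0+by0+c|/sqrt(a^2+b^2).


|5*(-19) + 8*(-20) - 5| = |-260| = 260
sqrt(25 + 64) = sqrt(89) = 9.4340
d = 260/sqrt(89) = 27.5599

27.5599


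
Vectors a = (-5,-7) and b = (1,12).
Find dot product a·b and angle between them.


a·b = -5*1 - 7*12 = -5 - 84 = -89
|a| = sqrt(25+49) = 8.6023
|b| = sqrt(1+144) = 12.0416
cos(theta) = -89/(sqrt(74)*sqrt(145)) = -89/sqrt(10730) = -0.859192
theta = arccos(-89/sqrt(10730)) = 149.2260 degrees

a·b = -89, theta = 149.2260 deg


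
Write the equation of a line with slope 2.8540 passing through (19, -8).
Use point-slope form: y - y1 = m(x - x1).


y + 8 = 2.8540(x - 19)
y = 2.8540x - 8 - 2.8540*19
y = 2.8540x - 62.2260

y = 2.8540x - 62.2260


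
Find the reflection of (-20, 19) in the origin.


Reflection rule for origin: (-x, -y)
(-20, 19) -> (20, -19)

(20, -19)


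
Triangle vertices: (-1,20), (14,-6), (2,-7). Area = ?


-1*(-6+ 7) = -1
14*(-7-20) = -378
2*(20+ 6) = 52
sum = -327
Area = |-327|/2 = 163.5000

163.5000 sq units


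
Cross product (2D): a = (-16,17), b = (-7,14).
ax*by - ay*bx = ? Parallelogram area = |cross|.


cross = -16*14 - 17*(-7) = -224 + 119 = -105
Parallelogram area = |-105| = 105

cross = -105, parallelogram area = 105


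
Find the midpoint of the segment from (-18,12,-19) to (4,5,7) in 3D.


Mx = (-18+4)/2 = -7.0000
My = (12+5)/2 = 8.5000
Mz = (-19+7)/2 = -6.0000

M = (-7.0000, 8.5000, -6.0000)


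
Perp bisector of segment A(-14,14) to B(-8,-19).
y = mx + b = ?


Midpoint = (-11, -2.5)
Slope of AB = dy/dx = -33/6 = -5.5000
Perp slope = -dx/dy = 6/33 = 0.1818
b = My - (perp slope)*Mx = -2.5 + (6*(-11))/(-33) = -2.5 + 2.0000 = -0.5000

y = 0.1818x - 0.5000


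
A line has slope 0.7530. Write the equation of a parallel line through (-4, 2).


Parallel lines have equal slopes.
m2 = 0.7530
b2 = 2 - 0.7530*(-4) = 5.0120

y = 0.7530x + 5.0120


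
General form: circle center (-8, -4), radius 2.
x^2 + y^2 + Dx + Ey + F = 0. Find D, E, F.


(x+ 8)^2 + (y+ 4)^2 = 2^2
D = -2h = 16, E = -2k = 8
F = h^2+k^2-r^2 = 64+16-4 = 76

D = 16, E = 8, F = 76


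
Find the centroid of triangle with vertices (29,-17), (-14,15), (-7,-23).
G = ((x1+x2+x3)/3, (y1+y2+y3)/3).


Gx = (29- 14- 7)/3 = 8/3 = 2.6667
Gy = (-17+15- 23)/3 = -25/3 = -8.3333

G = (2.6667, -8.3333)


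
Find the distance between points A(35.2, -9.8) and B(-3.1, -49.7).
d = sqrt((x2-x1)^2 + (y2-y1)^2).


dx = -3.1 - 35.2 = -38.3
dy = -49.7 + 9.8 = -39.9
d = sqrt(1466.89 + 1592.01) = sqrt(3058.9) = 55.3073

55.3073


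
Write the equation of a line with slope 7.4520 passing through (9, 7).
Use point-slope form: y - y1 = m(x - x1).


y - 7 = 7.4520(x - 9)
y = 7.4520x + 7 - 7.4520*9
y = 7.4520x - 60.0680

y = 7.4520x - 60.0680


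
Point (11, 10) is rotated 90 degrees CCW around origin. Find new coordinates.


cos(90) = 0, sin(90) = 1
x' = 11*0 - 10*1 = -10
y' = 11*1 + 10*0 = 11

(-10, 11)


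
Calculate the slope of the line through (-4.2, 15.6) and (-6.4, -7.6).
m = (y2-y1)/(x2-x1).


dy = -7.6 - 15.6 = -23.2
dx = -6.4 + 4.2 = -2.2
m = -23.2/(-2.2) = 10.5455

m = 10.5455


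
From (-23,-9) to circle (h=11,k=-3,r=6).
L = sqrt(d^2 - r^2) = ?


d = sqrt((-23-11)^2 + (-9+ 3)^2) = sqrt(1156+36) = 34.5254
L = sqrt(1192.0000 - 36) = sqrt(1156.0000) = 34.0000

34.0000


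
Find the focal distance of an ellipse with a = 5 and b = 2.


c^2 = 5^2 - 2^2 = 25 - 4 = 21
c = sqrt(21) = 4.5826

c = 4.5826


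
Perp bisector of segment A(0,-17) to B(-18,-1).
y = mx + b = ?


Midpoint = (-9, -9)
Slope of AB = dy/dx = 16/(-18) = -0.8889
Perp slope = -dx/dy = 18/16 = 1.1250
b = My - (perp slope)*Mx = -9 + (-18*(-9))/16 = -9 + 10.1250 = 1.1250

y = 1.1250x + 1.1250


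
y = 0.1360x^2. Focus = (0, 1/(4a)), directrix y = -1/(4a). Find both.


a = 0.1360
1/(4a) = 1.8382
Focus = (0, 1.8382)
Directrix: y = -1.8382

Focus = (0, 1.8382), Directrix: y = -1.8382


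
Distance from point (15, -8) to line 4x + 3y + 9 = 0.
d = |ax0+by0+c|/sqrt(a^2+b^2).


|4*15 + 3*(-8) + 9| = |45| = 45
sqrt(16 + 9) = sqrt(25) = 5.0000
d = 45/sqrt(25) = 9.0000

9.0000


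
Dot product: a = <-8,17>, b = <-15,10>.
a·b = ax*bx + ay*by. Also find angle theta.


a·b = -8*(-15) + 17*10 = 120 + 170 = 290
|a| = sqrt(64+289) = 18.7883
|b| = sqrt(225+100) = 18.0278
cos(theta) = 290/(sqrt(353)*sqrt(325)) = 290/sqrt(114725) = 0.856188
theta = arccos(290/sqrt(114725)) = 31.1088 degrees

a·b = 290, theta = 31.1088 deg


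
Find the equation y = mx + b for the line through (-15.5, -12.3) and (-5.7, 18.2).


m = (30.5)/(9.8) = 3.1122
b = y1 - m*x1 = -12.3 - (30.5*(-15.5))/(9.8) = -12.3 + 48.2398 = 35.9398

y = 3.1122x + 35.9398


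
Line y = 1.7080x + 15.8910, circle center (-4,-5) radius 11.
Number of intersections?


Substitute y = 1.7080x + 15.8910: (x+ 4)^2 + (1.7080x+15.8910+ 5)^2 = 121
Expand to Ax^2 + Bx + C = 0, where b-k = 20.891
A = 1+m^2 = 3.917264
B = 2(m(b-k) - h) = 2(1.7080*20.891 + 4) = 79.363656
C = h^2 + (b-k)^2 - r^2 = 16 + 436.433881 - 121 = 331.433881
disc = B^2-4AC = 6298.5899 - 5193.2560 = 1105.3339
disc > 0

2 intersection points


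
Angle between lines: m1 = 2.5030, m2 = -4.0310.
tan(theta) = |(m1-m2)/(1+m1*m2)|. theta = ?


m1-m2 = 6.534
1+m1*m2 = -9.089593
tan(theta) = |6.534/(-9.089593)| = 0.718844
theta = arctan(|6.534/(-9.089593)|) = 35.7102 degrees (acute angle)

35.7102 degrees


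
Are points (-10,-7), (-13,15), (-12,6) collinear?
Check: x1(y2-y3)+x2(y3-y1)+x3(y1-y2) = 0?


-10*(15-6) - 13*(6+ 7) - 12*(-7-15)
= -90 - 169 + 264 = 5

No, not collinear (determinant = 5)


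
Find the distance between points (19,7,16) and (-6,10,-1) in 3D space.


dx=-25, dy=3, dz=-17
d = sqrt(625+9+289) = sqrt(923) = 30.3809

30.3809


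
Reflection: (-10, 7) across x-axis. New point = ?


Reflection rule for x-axis: (x, -y)
(-10, 7) -> (-10, -7)

(-10, -7)


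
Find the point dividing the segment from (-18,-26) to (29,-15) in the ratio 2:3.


Px = (2*29 + 3*(-18))/5 = 4/5 = 0.8000
Py = (2*(-15) + 3*(-26))/5 = -108/5 = -21.6000

P = (0.8000, -21.6000)


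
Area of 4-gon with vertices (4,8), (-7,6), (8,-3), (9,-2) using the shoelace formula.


sum(xi*y_{i+1}) = 4*6 - 7*(-3) + 8*(-2) + 9*8 = 101
sum(yi*x_{i+1}) = 8*(-7) + 6*8 - 3*9 - 2*4 = -43
Area = |101 + 43|/2 = 144/2 = 72.0000

72.0000 sq units


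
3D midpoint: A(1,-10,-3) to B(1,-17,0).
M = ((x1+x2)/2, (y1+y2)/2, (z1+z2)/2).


Mx = (1+1)/2 = 1.0000
My = (-10- 17)/2 = -13.5000
Mz = (-3+0)/2 = -1.5000

M = (1.0000, -13.5000, -1.5000)


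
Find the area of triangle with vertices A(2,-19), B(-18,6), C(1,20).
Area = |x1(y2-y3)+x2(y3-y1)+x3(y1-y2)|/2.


2*(6-20) = -28
-18*(20+ 19) = -702
1*(-19-6) = -25
sum = -755
Area = |-755|/2 = 377.5000

377.5000 sq units


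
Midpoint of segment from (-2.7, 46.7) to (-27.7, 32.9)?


Mx = (-2.7 - 27.7)/2 = -30.4/2 = -15.2000
My = (46.7 + 32.9)/2 = 79.6/2 = 39.8000

(-15.2000, 39.8000)


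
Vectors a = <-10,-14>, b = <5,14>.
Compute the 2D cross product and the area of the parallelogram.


cross = -10*14 + 14*5 = -140 + 70 = -70
Parallelogram area = |-70| = 70

cross = -70, parallelogram area = 70


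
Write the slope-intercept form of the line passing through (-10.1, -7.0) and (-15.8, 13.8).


m = (20.8)/(-5.7) = -3.6491
b = y1 - m*x1 = -7.0 - (20.8*(-10.1))/(-5.7) = -7.0 - 36.8561 = -43.8561

y = -3.6491x - 43.8561


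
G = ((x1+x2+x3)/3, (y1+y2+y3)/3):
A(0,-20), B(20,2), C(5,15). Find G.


Gx = (0+20+5)/3 = 25/3 = 8.3333
Gy = (-20+2+15)/3 = -3/3 = -1.0000

G = (8.3333, -1.0000)


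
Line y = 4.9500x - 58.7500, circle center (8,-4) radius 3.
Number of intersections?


Substitute y = 4.9500x - 58.7500: (x-8)^2 + (4.9500x- 58.7500+ 4)^2 = 9
Expand to Ax^2 + Bx + C = 0, where b-k = -54.75
A = 1+m^2 = 25.5025
B = 2(m(b-k) - h) = 2(4.9500*(-54.75) - 8) = -558.025
C = h^2 + (b-k)^2 - r^2 = 64 + 2997.5625 - 9 = 3052.5625
disc = B^2-4AC = 311391.9006 - 311391.9006 = 0
disc = 0

1 intersection point (tangent)


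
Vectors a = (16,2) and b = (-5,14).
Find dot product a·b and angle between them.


a·b = 16*(-5) + 2*14 = -80 + 28 = -52
|a| = sqrt(256+4) = 16.1245
|b| = sqrt(25+196) = 14.8661
cos(theta) = -52/(sqrt(260)*sqrt(221)) = -52/sqrt(57460) = -0.216930
theta = arccos(-52/sqrt(57460)) = 102.5288 degrees

a·b = -52, theta = 102.5288 deg


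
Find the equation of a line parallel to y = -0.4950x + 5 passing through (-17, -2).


Parallel lines have equal slopes.
m2 = -0.4950
b2 = -2 + 0.4950*(-17) = -10.4150

y = -0.4950x - 10.4150


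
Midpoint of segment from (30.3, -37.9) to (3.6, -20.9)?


Mx = (30.3 + 3.6)/2 = 33.9/2 = 16.9500
My = (-37.9 - 20.9)/2 = -58.8/2 = -29.4000

(16.9500, -29.4000)


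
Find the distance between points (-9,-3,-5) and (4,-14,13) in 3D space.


dx=13, dy=-11, dz=18
d = sqrt(169+121+324) = sqrt(614) = 24.7790

24.7790


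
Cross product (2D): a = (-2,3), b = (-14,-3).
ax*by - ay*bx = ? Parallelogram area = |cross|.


cross = -2*(-3) - 3*(-14) = 6 + 42 = 48
Parallelogram area = |48| = 48

cross = 48, parallelogram area = 48


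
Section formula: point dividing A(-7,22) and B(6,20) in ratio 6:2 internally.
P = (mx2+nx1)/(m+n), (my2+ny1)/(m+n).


Px = (6*6 + 2*(-7))/8 = 22/8 = 2.7500
Py = (6*20 + 2*22)/8 = 164/8 = 20.5000

P = (2.7500, 20.5000)


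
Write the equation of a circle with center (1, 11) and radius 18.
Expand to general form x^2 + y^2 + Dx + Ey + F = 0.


(x-1)^2 + (y-11)^2 = 18^2
D = -2h = -2, E = -2k = -22
F = h^2+k^2-r^2 = 1+121-324 = -202

x^2 + y^2 - 2x - 22y - 202 = 0


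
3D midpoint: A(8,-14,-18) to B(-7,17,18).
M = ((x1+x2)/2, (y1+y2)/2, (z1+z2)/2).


Mx = (8- 7)/2 = 0.5000
My = (-14+17)/2 = 1.5000
Mz = (-18+18)/2 = 0

M = (0.5000, 1.5000, 0)


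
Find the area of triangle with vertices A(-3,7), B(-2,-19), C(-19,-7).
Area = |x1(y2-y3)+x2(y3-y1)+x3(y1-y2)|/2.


-3*(-19+ 7) = 36
-2*(-7-7) = 28
-19*(7+ 19) = -494
sum = -430
Area = |-430|/2 = 215.0000

215.0000 sq units


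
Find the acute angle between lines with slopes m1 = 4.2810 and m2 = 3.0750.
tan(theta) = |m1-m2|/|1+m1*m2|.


m1-m2 = 1.206
1+m1*m2 = 14.164075
tan(theta) = |1.206/14.164075| = 0.085145
theta = arctan(|1.206/14.164075|) = 4.8667 degrees (acute angle)

4.8667 degrees


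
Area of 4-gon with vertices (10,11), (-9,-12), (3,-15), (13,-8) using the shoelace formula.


sum(xi*y_{i+1}) = 10*(-12) - 9*(-15) + 3*(-8) + 13*11 = 134
sum(yi*x_{i+1}) = 11*(-9) - 12*3 - 15*13 - 8*10 = -410
Area = |134 + 410|/2 = 544/2 = 272.0000

272.0000 sq units


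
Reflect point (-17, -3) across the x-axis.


Reflection rule for x-axis: (x, -y)
(-17, -3) -> (-17, 3)

(-17, 3)


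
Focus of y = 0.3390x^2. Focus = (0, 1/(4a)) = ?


a = 0.3390
4a = 1.3560
focus = (0, 1/1.3560) = (0, 0.7375)

Focus = (0, 0.7375)


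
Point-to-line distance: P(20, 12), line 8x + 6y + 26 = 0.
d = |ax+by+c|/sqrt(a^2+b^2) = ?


|8*20 + 6*12 + 26| = |258| = 258
sqrt(64 + 36) = sqrt(100) = 10.0000
d = 258/sqrt(100) = 25.8000

25.8000


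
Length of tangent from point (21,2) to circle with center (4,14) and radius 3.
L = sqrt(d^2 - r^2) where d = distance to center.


d = sqrt((21-4)^2 + (2-14)^2) = sqrt(289+144) = 20.8087
L = sqrt(433.0000 - 9) = sqrt(424.0000) = 20.5913

20.5913


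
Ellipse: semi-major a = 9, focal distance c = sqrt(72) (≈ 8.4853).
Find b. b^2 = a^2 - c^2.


b^2 = 9^2 - (sqrt(72))^2 = 81 - 72 = 9
b = sqrt(9) = 3

b = 3


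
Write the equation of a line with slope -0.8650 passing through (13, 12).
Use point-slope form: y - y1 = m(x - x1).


y - 12 = -0.8650(x - 13)
y = -0.8650x + 12 + 0.8650*13
y = -0.8650x + 23.2450

y = -0.8650x + 23.2450


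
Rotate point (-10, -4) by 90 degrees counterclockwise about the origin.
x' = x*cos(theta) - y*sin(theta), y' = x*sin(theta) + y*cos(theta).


cos(90) = 0, sin(90) = 1
x' = -10*0 + 4*1 = 4
y' = -10*1 - 4*0 = -10

(4, -10)


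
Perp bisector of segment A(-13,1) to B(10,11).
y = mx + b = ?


Midpoint = (-1.5, 6)
Slope of AB = dy/dx = 10/23 = 0.4348
Perp slope = -dx/dy = -23/10 = -2.3000
b = My - (perp slope)*Mx = 6 + (23*(-1.5))/10 = 6 - 3.4500 = 2.5500

y = -2.3000x + 2.5500


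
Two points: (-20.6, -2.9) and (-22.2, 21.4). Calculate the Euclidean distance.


dx = -22.2 + 20.6 = -1.6
dy = 21.4 + 2.9 = 24.3
d = sqrt(2.56 + 590.49) = sqrt(593.05) = 24.3526

24.3526


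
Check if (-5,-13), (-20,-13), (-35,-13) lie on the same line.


-5*(-13+ 13) - 20*(-13+ 13) - 35*(-13+ 13)
= 0 + 0 + 0 = 0

Yes, collinear (determinant = 0)


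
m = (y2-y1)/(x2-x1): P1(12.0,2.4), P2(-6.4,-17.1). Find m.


dy = -17.1 - 2.4 = -19.5
dx = -6.4 - 12.0 = -18.4
m = -19.5/(-18.4) = 1.0598

m = 1.0598


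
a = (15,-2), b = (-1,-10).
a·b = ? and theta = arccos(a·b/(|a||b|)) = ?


a·b = 15*(-1) - 2*(-10) = -15 + 20 = 5
|a| = sqrt(225+4) = 15.1327
|b| = sqrt(1+100) = 10.0499
cos(theta) = 5/(sqrt(229)*sqrt(101)) = 5/sqrt(23129) = 0.032877
theta = arccos(5/sqrt(23129)) = 88.1159 degrees

a·b = 5, theta = 88.1159 deg


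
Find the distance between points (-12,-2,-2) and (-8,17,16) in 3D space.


dx=4, dy=19, dz=18
d = sqrt(16+361+324) = sqrt(701) = 26.4764

26.4764


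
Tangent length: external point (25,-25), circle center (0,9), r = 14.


d = sqrt((25-0)^2 + (-25-9)^2) = sqrt(625+1156) = 42.2019
L = sqrt(1781.0000 - 196) = sqrt(1585.0000) = 39.8121

39.8121


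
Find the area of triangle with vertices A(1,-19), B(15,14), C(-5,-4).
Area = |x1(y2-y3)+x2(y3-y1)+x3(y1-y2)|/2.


1*(14+ 4) = 18
15*(-4+ 19) = 225
-5*(-19-14) = 165
sum = 408
Area = |408|/2 = 204.0000

204.0000 sq units


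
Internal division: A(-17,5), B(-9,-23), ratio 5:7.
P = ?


Px = (5*(-9) + 7*(-17))/12 = -164/12 = -13.6667
Py = (5*(-23) + 7*5)/12 = -80/12 = -6.6667

P = (-13.6667, -6.6667)


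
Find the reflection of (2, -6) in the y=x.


Reflection rule for y=x: (y, x)
(2, -6) -> (-6, 2)

(-6, 2)


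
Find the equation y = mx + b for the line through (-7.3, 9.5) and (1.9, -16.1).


m = (-25.6)/(9.2) = -2.7826
b = y1 - m*x1 = 9.5 - (-25.6*(-7.3))/(9.2) = 9.5 - 20.3130 = -10.8130

y = -2.7826x - 10.8130


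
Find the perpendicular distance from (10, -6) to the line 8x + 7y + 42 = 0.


|8*10 + 7*(-6) + 42| = |80| = 80
sqrt(64 + 49) = sqrt(113) = 10.6301
d = 80/sqrt(113) = 7.5258

7.5258


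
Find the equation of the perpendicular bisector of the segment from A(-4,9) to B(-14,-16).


Midpoint = (-9, -3.5)
Slope of AB = dy/dx = -25/(-10) = 2.5000
Perp slope = -dx/dy = -10/25 = -0.4000
b = My - (perp slope)*Mx = -3.5 + (-10*(-9))/(-25) = -3.5 - 3.6000 = -7.1000

y = -0.4000x - 7.1000


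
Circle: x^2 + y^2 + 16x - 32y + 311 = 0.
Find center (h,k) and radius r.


h = -D/2 = -16/2 = -8
k = -E/2 = 32/2 = 16
r^2 = h^2 + k^2 - F = 64 + 256 - 311 = 9
r = 3

Center (-8, 16), radius = 3


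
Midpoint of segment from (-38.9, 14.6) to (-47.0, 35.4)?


Mx = (-38.9 - 47.0)/2 = -85.9/2 = -42.9500
My = (14.6 + 35.4)/2 = 50.0/2 = 25.0000

(-42.9500, 25.0000)


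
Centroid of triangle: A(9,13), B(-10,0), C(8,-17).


Gx = (9- 10+8)/3 = 7/3 = 2.3333
Gy = (13+0- 17)/3 = -4/3 = -1.3333

G = (2.3333, -1.3333)


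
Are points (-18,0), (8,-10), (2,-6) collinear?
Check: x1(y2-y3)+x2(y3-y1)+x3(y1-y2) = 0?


-18*(-10+ 6) + 8*(-6-0) + 2*(0+ 10)
= 72 - 48 + 20 = 44

No, not collinear (determinant = 44)


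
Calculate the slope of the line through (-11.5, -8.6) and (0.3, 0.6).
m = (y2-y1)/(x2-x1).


dy = 0.6 + 8.6 = 9.2
dx = 0.3 + 11.5 = 11.8
m = 9.2/11.8 = 0.7797

m = 0.7797


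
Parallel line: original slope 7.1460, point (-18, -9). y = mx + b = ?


Parallel lines have equal slopes.
m2 = 7.1460
b2 = -9 - 7.1460*(-18) = 119.6280

y = 7.1460x + 119.6280


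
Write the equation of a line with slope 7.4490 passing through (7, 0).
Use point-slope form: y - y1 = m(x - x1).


y - 0 = 7.4490(x - 7)
y = 7.4490x + 0 - 7.4490*7
y = 7.4490x - 52.1430

y = 7.4490x - 52.1430


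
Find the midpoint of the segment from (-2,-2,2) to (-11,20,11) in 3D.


Mx = (-2- 11)/2 = -6.5000
My = (-2+20)/2 = 9.0000
Mz = (2+11)/2 = 6.5000

M = (-6.5000, 9.0000, 6.5000)


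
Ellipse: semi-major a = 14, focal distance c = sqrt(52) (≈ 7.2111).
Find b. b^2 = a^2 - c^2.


b^2 = 14^2 - (sqrt(52))^2 = 196 - 52 = 144
b = sqrt(144) = 12

b = 12


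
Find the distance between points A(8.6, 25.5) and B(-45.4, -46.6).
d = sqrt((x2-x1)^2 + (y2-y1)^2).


dx = -45.4 - 8.6 = -54.0
dy = -46.6 - 25.5 = -72.1
d = sqrt(2916.0 + 5198.41) = sqrt(8114.41) = 90.0800

90.0800


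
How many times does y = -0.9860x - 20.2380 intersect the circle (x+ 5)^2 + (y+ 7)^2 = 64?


Substitute y = -0.9860x - 20.2380: (x+ 5)^2 + (-0.9860x- 20.2380+ 7)^2 = 64
Expand to Ax^2 + Bx + C = 0, where b-k = -13.238
A = 1+m^2 = 1.972196
B = 2(m(b-k) - h) = 2(-0.9860*(-13.238) + 5) = 36.105336
C = h^2 + (b-k)^2 - r^2 = 25 + 175.244644 - 64 = 136.244644
disc = B^2-4AC = 1303.5953 - 1074.8046 = 228.7907
disc > 0

2 intersection points


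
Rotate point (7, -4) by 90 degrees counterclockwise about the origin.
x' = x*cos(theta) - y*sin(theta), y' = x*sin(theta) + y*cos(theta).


cos(90) = 0, sin(90) = 1
x' = 7*0 + 4*1 = 4
y' = 7*1 - 4*0 = 7

(4, 7)


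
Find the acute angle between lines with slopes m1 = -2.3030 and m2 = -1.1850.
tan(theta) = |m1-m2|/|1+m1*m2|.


m1-m2 = -1.118
1+m1*m2 = 3.729055
tan(theta) = |-1.118/3.729055| = 0.299808
theta = arctan(|-1.118/3.729055|) = 16.6891 degrees (acute angle)

16.6891 degrees
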